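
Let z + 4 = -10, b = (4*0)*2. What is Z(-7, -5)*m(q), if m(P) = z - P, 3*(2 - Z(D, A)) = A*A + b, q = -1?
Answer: 247/3 ≈ 82.333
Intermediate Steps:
b = 0 (b = 0*2 = 0)
z = -14 (z = -4 - 10 = -14)
Z(D, A) = 2 - A²/3 (Z(D, A) = 2 - (A*A + 0)/3 = 2 - (A² + 0)/3 = 2 - A²/3)
m(P) = -14 - P
Z(-7, -5)*m(q) = (2 - ⅓*(-5)²)*(-14 - 1*(-1)) = (2 - ⅓*25)*(-14 + 1) = (2 - 25/3)*(-13) = -19/3*(-13) = 247/3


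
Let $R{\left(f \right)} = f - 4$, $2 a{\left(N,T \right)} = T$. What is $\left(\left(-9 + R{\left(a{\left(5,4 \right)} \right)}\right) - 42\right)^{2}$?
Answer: $2809$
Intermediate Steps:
$a{\left(N,T \right)} = \frac{T}{2}$
$R{\left(f \right)} = -4 + f$
$\left(\left(-9 + R{\left(a{\left(5,4 \right)} \right)}\right) - 42\right)^{2} = \left(\left(-9 + \left(-4 + \frac{1}{2} \cdot 4\right)\right) - 42\right)^{2} = \left(\left(-9 + \left(-4 + 2\right)\right) - 42\right)^{2} = \left(\left(-9 - 2\right) - 42\right)^{2} = \left(-11 - 42\right)^{2} = \left(-53\right)^{2} = 2809$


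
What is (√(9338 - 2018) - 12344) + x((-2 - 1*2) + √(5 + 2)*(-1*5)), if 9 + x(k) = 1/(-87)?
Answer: -1074712/87 + 2*√1830 ≈ -12267.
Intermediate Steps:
x(k) = -784/87 (x(k) = -9 + 1/(-87) = -9 - 1/87 = -784/87)
(√(9338 - 2018) - 12344) + x((-2 - 1*2) + √(5 + 2)*(-1*5)) = (√(9338 - 2018) - 12344) - 784/87 = (√7320 - 12344) - 784/87 = (2*√1830 - 12344) - 784/87 = (-12344 + 2*√1830) - 784/87 = -1074712/87 + 2*√1830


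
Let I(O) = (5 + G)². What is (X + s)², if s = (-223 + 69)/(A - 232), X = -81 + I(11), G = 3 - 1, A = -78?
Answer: 23843689/24025 ≈ 992.45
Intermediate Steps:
G = 2
I(O) = 49 (I(O) = (5 + 2)² = 7² = 49)
X = -32 (X = -81 + 49 = -32)
s = 77/155 (s = (-223 + 69)/(-78 - 232) = -154/(-310) = -154*(-1/310) = 77/155 ≈ 0.49677)
(X + s)² = (-32 + 77/155)² = (-4883/155)² = 23843689/24025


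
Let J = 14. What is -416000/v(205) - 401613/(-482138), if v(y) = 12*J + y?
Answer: -200419606351/179837474 ≈ -1114.4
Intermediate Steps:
v(y) = 168 + y (v(y) = 12*14 + y = 168 + y)
-416000/v(205) - 401613/(-482138) = -416000/(168 + 205) - 401613/(-482138) = -416000/373 - 401613*(-1/482138) = -416000*1/373 + 401613/482138 = -416000/373 + 401613/482138 = -200419606351/179837474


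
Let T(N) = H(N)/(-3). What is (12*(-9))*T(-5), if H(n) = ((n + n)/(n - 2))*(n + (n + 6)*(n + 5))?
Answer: -1800/7 ≈ -257.14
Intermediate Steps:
H(n) = 2*n*(n + (5 + n)*(6 + n))/(-2 + n) (H(n) = ((2*n)/(-2 + n))*(n + (6 + n)*(5 + n)) = (2*n/(-2 + n))*(n + (5 + n)*(6 + n)) = 2*n*(n + (5 + n)*(6 + n))/(-2 + n))
T(N) = -2*N*(30 + N**2 + 12*N)/(3*(-2 + N)) (T(N) = (2*N*(30 + N**2 + 12*N)/(-2 + N))/(-3) = (2*N*(30 + N**2 + 12*N)/(-2 + N))*(-1/3) = -2*N*(30 + N**2 + 12*N)/(3*(-2 + N)))
(12*(-9))*T(-5) = (12*(-9))*(-2*(-5)*(30 + (-5)**2 + 12*(-5))/(-6 + 3*(-5))) = -(-216)*(-5)*(30 + 25 - 60)/(-6 - 15) = -(-216)*(-5)*(-5)/(-21) = -(-216)*(-5)*(-1)*(-5)/21 = -108*50/21 = -1800/7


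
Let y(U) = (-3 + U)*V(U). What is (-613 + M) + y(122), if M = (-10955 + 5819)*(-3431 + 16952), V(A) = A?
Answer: -69429951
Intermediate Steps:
y(U) = U*(-3 + U) (y(U) = (-3 + U)*U = U*(-3 + U))
M = -69443856 (M = -5136*13521 = -69443856)
(-613 + M) + y(122) = (-613 - 69443856) + 122*(-3 + 122) = -69444469 + 122*119 = -69444469 + 14518 = -69429951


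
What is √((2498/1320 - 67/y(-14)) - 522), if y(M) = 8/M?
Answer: I*√43871190/330 ≈ 20.071*I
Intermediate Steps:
√((2498/1320 - 67/y(-14)) - 522) = √((2498/1320 - 67/(8/(-14))) - 522) = √((2498*(1/1320) - 67/(8*(-1/14))) - 522) = √((1249/660 - 67/(-4/7)) - 522) = √((1249/660 - 67*(-7/4)) - 522) = √((1249/660 + 469/4) - 522) = √(39317/330 - 522) = √(-132943/330) = I*√43871190/330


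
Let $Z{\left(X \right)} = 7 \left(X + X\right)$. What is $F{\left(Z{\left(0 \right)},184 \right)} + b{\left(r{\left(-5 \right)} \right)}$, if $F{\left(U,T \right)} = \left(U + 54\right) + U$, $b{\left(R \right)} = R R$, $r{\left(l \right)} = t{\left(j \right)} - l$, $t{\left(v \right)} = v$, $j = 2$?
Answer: $103$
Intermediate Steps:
$Z{\left(X \right)} = 14 X$ ($Z{\left(X \right)} = 7 \cdot 2 X = 14 X$)
$r{\left(l \right)} = 2 - l$
$b{\left(R \right)} = R^{2}$
$F{\left(U,T \right)} = 54 + 2 U$ ($F{\left(U,T \right)} = \left(54 + U\right) + U = 54 + 2 U$)
$F{\left(Z{\left(0 \right)},184 \right)} + b{\left(r{\left(-5 \right)} \right)} = \left(54 + 2 \cdot 14 \cdot 0\right) + \left(2 - -5\right)^{2} = \left(54 + 2 \cdot 0\right) + \left(2 + 5\right)^{2} = \left(54 + 0\right) + 7^{2} = 54 + 49 = 103$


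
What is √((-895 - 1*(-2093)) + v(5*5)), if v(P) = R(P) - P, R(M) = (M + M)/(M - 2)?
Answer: √621667/23 ≈ 34.281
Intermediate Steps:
R(M) = 2*M/(-2 + M) (R(M) = (2*M)/(-2 + M) = 2*M/(-2 + M))
v(P) = -P + 2*P/(-2 + P) (v(P) = 2*P/(-2 + P) - P = -P + 2*P/(-2 + P))
√((-895 - 1*(-2093)) + v(5*5)) = √((-895 - 1*(-2093)) + (5*5)*(4 - 5*5)/(-2 + 5*5)) = √((-895 + 2093) + 25*(4 - 1*25)/(-2 + 25)) = √(1198 + 25*(4 - 25)/23) = √(1198 + 25*(1/23)*(-21)) = √(1198 - 525/23) = √(27029/23) = √621667/23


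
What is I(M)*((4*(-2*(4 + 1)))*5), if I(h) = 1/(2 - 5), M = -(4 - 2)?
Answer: 200/3 ≈ 66.667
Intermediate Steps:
M = -2 (M = -1*2 = -2)
I(h) = -⅓ (I(h) = 1/(-3) = -⅓)
I(M)*((4*(-2*(4 + 1)))*5) = -4*(-2*(4 + 1))*5/3 = -4*(-2*5)*5/3 = -4*(-10)*5/3 = -(-40)*5/3 = -⅓*(-200) = 200/3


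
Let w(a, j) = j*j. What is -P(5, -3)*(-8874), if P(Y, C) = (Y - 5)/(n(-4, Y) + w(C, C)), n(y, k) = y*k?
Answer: 0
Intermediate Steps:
w(a, j) = j²
n(y, k) = k*y
P(Y, C) = (-5 + Y)/(C² - 4*Y) (P(Y, C) = (Y - 5)/(Y*(-4) + C²) = (-5 + Y)/(-4*Y + C²) = (-5 + Y)/(C² - 4*Y))
-P(5, -3)*(-8874) = -(-5 + 5)/((-3)² - 4*5)*(-8874) = -0/(9 - 20)*(-8874) = -0/(-11)*(-8874) = -(-1/11*0)*(-8874) = -0*(-8874) = -1*0 = 0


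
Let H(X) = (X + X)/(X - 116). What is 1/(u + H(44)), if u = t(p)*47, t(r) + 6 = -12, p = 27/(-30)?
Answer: -9/7625 ≈ -0.0011803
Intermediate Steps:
p = -9/10 (p = 27*(-1/30) = -9/10 ≈ -0.90000)
H(X) = 2*X/(-116 + X) (H(X) = (2*X)/(-116 + X) = 2*X/(-116 + X))
t(r) = -18 (t(r) = -6 - 12 = -18)
u = -846 (u = -18*47 = -846)
1/(u + H(44)) = 1/(-846 + 2*44/(-116 + 44)) = 1/(-846 + 2*44/(-72)) = 1/(-846 + 2*44*(-1/72)) = 1/(-846 - 11/9) = 1/(-7625/9) = -9/7625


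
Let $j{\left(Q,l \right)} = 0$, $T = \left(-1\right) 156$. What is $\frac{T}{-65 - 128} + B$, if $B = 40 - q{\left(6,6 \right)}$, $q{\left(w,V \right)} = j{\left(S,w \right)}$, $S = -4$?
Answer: $\frac{7876}{193} \approx 40.808$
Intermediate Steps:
$T = -156$
$q{\left(w,V \right)} = 0$
$B = 40$ ($B = 40 - 0 = 40 + 0 = 40$)
$\frac{T}{-65 - 128} + B = - \frac{156}{-65 - 128} + 40 = - \frac{156}{-193} + 40 = \left(-156\right) \left(- \frac{1}{193}\right) + 40 = \frac{156}{193} + 40 = \frac{7876}{193}$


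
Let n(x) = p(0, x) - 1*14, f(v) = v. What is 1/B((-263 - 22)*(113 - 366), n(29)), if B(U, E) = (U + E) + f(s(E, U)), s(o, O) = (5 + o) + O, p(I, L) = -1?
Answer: 1/144185 ≈ 6.9355e-6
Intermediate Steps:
s(o, O) = 5 + O + o
n(x) = -15 (n(x) = -1 - 1*14 = -1 - 14 = -15)
B(U, E) = 5 + 2*E + 2*U (B(U, E) = (U + E) + (5 + U + E) = (E + U) + (5 + E + U) = 5 + 2*E + 2*U)
1/B((-263 - 22)*(113 - 366), n(29)) = 1/(5 + 2*(-15) + 2*((-263 - 22)*(113 - 366))) = 1/(5 - 30 + 2*(-285*(-253))) = 1/(5 - 30 + 2*72105) = 1/(5 - 30 + 144210) = 1/144185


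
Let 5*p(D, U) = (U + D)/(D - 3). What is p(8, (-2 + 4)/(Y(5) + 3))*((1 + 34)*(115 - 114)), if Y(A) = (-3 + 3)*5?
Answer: 182/15 ≈ 12.133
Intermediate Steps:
Y(A) = 0 (Y(A) = 0*5 = 0)
p(D, U) = (D + U)/(5*(-3 + D)) (p(D, U) = ((U + D)/(D - 3))/5 = ((D + U)/(-3 + D))/5 = (D + U)/(5*(-3 + D)))
p(8, (-2 + 4)/(Y(5) + 3))*((1 + 34)*(115 - 114)) = ((8 + (-2 + 4)/(0 + 3))/(5*(-3 + 8)))*((1 + 34)*(115 - 114)) = ((⅕)*(8 + 2/3)/5)*(35*1) = ((⅕)*(⅕)*(8 + 2*(⅓)))*35 = ((⅕)*(⅕)*(8 + ⅔))*35 = ((⅕)*(⅕)*(26/3))*35 = (26/75)*35 = 182/15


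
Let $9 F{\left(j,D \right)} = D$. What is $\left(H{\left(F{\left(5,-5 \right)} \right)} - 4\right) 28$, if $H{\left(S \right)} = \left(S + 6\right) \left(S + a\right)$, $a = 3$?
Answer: $\frac{21112}{81} \approx 260.64$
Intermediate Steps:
$F{\left(j,D \right)} = \frac{D}{9}$
$H{\left(S \right)} = \left(3 + S\right) \left(6 + S\right)$ ($H{\left(S \right)} = \left(S + 6\right) \left(S + 3\right) = \left(6 + S\right) \left(3 + S\right) = \left(3 + S\right) \left(6 + S\right)$)
$\left(H{\left(F{\left(5,-5 \right)} \right)} - 4\right) 28 = \left(\left(18 + \left(\frac{1}{9} \left(-5\right)\right)^{2} + 9 \cdot \frac{1}{9} \left(-5\right)\right) - 4\right) 28 = \left(\left(18 + \left(- \frac{5}{9}\right)^{2} + 9 \left(- \frac{5}{9}\right)\right) - 4\right) 28 = \left(\left(18 + \frac{25}{81} - 5\right) - 4\right) 28 = \left(\frac{1078}{81} - 4\right) 28 = \frac{754}{81} \cdot 28 = \frac{21112}{81}$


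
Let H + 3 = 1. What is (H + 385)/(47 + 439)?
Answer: 383/486 ≈ 0.78807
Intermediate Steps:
H = -2 (H = -3 + 1 = -2)
(H + 385)/(47 + 439) = (-2 + 385)/(47 + 439) = 383/486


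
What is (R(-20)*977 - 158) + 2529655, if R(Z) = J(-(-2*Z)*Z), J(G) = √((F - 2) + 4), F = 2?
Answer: 2531451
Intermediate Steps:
J(G) = 2 (J(G) = √((2 - 2) + 4) = √(0 + 4) = √4 = 2)
R(Z) = 2
(R(-20)*977 - 158) + 2529655 = (2*977 - 158) + 2529655 = (1954 - 158) + 2529655 = 1796 + 2529655 = 2531451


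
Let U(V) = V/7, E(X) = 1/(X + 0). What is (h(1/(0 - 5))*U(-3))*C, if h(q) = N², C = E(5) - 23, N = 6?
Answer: 12312/35 ≈ 351.77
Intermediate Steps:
E(X) = 1/X
C = -114/5 (C = 1/5 - 23 = ⅕ - 23 = -114/5 ≈ -22.800)
U(V) = V/7 (U(V) = V*(⅐) = V/7)
h(q) = 36 (h(q) = 6² = 36)
(h(1/(0 - 5))*U(-3))*C = (36*((⅐)*(-3)))*(-114/5) = (36*(-3/7))*(-114/5) = -108/7*(-114/5) = 12312/35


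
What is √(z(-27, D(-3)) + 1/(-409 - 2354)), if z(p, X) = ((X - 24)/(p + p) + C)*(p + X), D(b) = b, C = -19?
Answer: 2*√117693362/921 ≈ 23.558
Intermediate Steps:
z(p, X) = (-19 + (-24 + X)/(2*p))*(X + p) (z(p, X) = ((X - 24)/(p + p) - 19)*(p + X) = ((-24 + X)/((2*p)) - 19)*(X + p) = ((-24 + X)*(1/(2*p)) - 19)*(X + p) = ((-24 + X)/(2*p) - 19)*(X + p) = (-19 + (-24 + X)/(2*p))*(X + p))
√(z(-27, D(-3)) + 1/(-409 - 2354)) = √((½)*((-3)² - 24*(-3) - 1*(-27)*(24 + 37*(-3) + 38*(-27)))/(-27) + 1/(-409 - 2354)) = √((½)*(-1/27)*(9 + 72 - 1*(-27)*(24 - 111 - 1026)) + 1/(-2763)) = √((½)*(-1/27)*(9 + 72 - 1*(-27)*(-1113)) - 1/2763) = √((½)*(-1/27)*(9 + 72 - 30051) - 1/2763) = √((½)*(-1/27)*(-29970) - 1/2763) = √(555 - 1/2763) = √(1533464/2763) = 2*√117693362/921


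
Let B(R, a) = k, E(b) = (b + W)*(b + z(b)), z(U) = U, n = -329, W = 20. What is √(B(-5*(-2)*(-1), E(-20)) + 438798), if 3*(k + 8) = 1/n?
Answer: √427455614523/987 ≈ 662.41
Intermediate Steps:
k = -7897/987 (k = -8 + (⅓)/(-329) = -8 + (⅓)*(-1/329) = -8 - 1/987 = -7897/987 ≈ -8.0010)
E(b) = 2*b*(20 + b) (E(b) = (b + 20)*(b + b) = (20 + b)*(2*b) = 2*b*(20 + b))
B(R, a) = -7897/987
√(B(-5*(-2)*(-1), E(-20)) + 438798) = √(-7897/987 + 438798) = √(433085729/987) = √427455614523/987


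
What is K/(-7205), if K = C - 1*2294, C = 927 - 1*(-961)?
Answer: 406/7205 ≈ 0.056350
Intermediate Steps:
C = 1888 (C = 927 + 961 = 1888)
K = -406 (K = 1888 - 1*2294 = 1888 - 2294 = -406)
K/(-7205) = -406/(-7205) = -406*(-1/7205) = 406/7205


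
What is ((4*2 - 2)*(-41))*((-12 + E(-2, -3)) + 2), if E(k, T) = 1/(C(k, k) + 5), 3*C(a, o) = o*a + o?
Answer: 41082/17 ≈ 2416.6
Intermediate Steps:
C(a, o) = o/3 + a*o/3 (C(a, o) = (o*a + o)/3 = (a*o + o)/3 = (o + a*o)/3 = o/3 + a*o/3)
E(k, T) = 1/(5 + k*(1 + k)/3) (E(k, T) = 1/(k*(1 + k)/3 + 5) = 1/(5 + k*(1 + k)/3))
((4*2 - 2)*(-41))*((-12 + E(-2, -3)) + 2) = ((4*2 - 2)*(-41))*((-12 + 3/(15 - 2*(1 - 2))) + 2) = ((8 - 2)*(-41))*((-12 + 3/(15 - 2*(-1))) + 2) = (6*(-41))*((-12 + 3/(15 + 2)) + 2) = -246*((-12 + 3/17) + 2) = -246*(-201/17 + 2) = -246*(-167/17) = 41082/17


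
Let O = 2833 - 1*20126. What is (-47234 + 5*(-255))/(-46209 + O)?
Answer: 48509/63502 ≈ 0.76390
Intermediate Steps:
O = -17293 (O = 2833 - 20126 = -17293)
(-47234 + 5*(-255))/(-46209 + O) = (-47234 + 5*(-255))/(-46209 - 17293) = (-47234 - 1275)/(-63502) = -48509*(-1/63502) = 48509/63502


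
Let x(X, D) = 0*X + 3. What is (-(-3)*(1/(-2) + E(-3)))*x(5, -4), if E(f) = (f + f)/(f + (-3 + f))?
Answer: 3/2 ≈ 1.5000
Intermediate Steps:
E(f) = 2*f/(-3 + 2*f) (E(f) = (2*f)/(-3 + 2*f) = 2*f/(-3 + 2*f))
x(X, D) = 3 (x(X, D) = 0 + 3 = 3)
(-(-3)*(1/(-2) + E(-3)))*x(5, -4) = -(-3)*(1/(-2) + 2*(-3)/(-3 + 2*(-3)))*3 = -(-3)*(-1/2 + 2*(-3)/(-3 - 6))*3 = -(-3)*(-1/2 + 2*(-3)/(-9))*3 = -(-3)*(-1/2 + 2*(-3)*(-1/9))*3 = -(-3)*(-1/2 + 2/3)*3 = -(-3)/6*3 = -3*(-1/6)*3 = (1/2)*3 = 3/2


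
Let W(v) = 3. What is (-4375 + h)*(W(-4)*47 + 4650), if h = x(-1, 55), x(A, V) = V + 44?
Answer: -20486316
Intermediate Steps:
x(A, V) = 44 + V
h = 99 (h = 44 + 55 = 99)
(-4375 + h)*(W(-4)*47 + 4650) = (-4375 + 99)*(3*47 + 4650) = -4276*(141 + 4650) = -4276*4791 = -20486316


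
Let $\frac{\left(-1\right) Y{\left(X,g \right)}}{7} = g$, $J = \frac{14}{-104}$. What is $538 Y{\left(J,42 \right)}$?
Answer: $-158172$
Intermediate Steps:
$J = - \frac{7}{52}$ ($J = 14 \left(- \frac{1}{104}\right) = - \frac{7}{52} \approx -0.13462$)
$Y{\left(X,g \right)} = - 7 g$
$538 Y{\left(J,42 \right)} = 538 \left(\left(-7\right) 42\right) = 538 \left(-294\right) = -158172$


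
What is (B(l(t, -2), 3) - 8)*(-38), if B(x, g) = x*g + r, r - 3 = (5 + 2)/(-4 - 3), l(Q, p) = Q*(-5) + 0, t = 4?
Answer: 2508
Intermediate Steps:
l(Q, p) = -5*Q (l(Q, p) = -5*Q + 0 = -5*Q)
r = 2 (r = 3 + (5 + 2)/(-4 - 3) = 3 + 7/(-7) = 3 + 7*(-1/7) = 3 - 1 = 2)
B(x, g) = 2 + g*x (B(x, g) = x*g + 2 = g*x + 2 = 2 + g*x)
(B(l(t, -2), 3) - 8)*(-38) = ((2 + 3*(-5*4)) - 8)*(-38) = ((2 + 3*(-20)) - 8)*(-38) = ((2 - 60) - 8)*(-38) = (-58 - 8)*(-38) = -66*(-38) = 2508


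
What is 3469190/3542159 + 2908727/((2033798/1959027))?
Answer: 20184202170117453631/7204035889882 ≈ 2.8018e+6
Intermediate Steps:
3469190/3542159 + 2908727/((2033798/1959027)) = 3469190*(1/3542159) + 2908727/((2033798*(1/1959027))) = 3469190/3542159 + 2908727/(2033798/1959027) = 3469190/3542159 + 2908727*(1959027/2033798) = 3469190/3542159 + 5698274728629/2033798 = 20184202170117453631/7204035889882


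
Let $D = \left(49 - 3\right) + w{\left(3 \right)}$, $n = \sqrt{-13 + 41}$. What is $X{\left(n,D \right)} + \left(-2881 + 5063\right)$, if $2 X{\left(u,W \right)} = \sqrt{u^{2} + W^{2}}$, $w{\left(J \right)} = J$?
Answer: $2182 + \frac{\sqrt{2429}}{2} \approx 2206.6$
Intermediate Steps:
$n = 2 \sqrt{7}$ ($n = \sqrt{28} = 2 \sqrt{7} \approx 5.2915$)
$D = 49$ ($D = \left(49 - 3\right) + 3 = 46 + 3 = 49$)
$X{\left(u,W \right)} = \frac{\sqrt{W^{2} + u^{2}}}{2}$ ($X{\left(u,W \right)} = \frac{\sqrt{u^{2} + W^{2}}}{2} = \frac{\sqrt{W^{2} + u^{2}}}{2}$)
$X{\left(n,D \right)} + \left(-2881 + 5063\right) = \frac{\sqrt{49^{2} + \left(2 \sqrt{7}\right)^{2}}}{2} + \left(-2881 + 5063\right) = \frac{\sqrt{2401 + 28}}{2} + 2182 = \frac{\sqrt{2429}}{2} + 2182 = 2182 + \frac{\sqrt{2429}}{2}$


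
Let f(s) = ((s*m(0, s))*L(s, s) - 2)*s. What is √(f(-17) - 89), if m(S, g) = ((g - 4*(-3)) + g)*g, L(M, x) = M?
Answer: I*√1837517 ≈ 1355.6*I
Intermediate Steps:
m(S, g) = g*(12 + 2*g) (m(S, g) = ((g + 12) + g)*g = ((12 + g) + g)*g = (12 + 2*g)*g = g*(12 + 2*g))
f(s) = s*(-2 + 2*s³*(6 + s)) (f(s) = ((s*(2*s*(6 + s)))*s - 2)*s = ((2*s²*(6 + s))*s - 2)*s = (2*s³*(6 + s) - 2)*s = (-2 + 2*s³*(6 + s))*s = s*(-2 + 2*s³*(6 + s)))
√(f(-17) - 89) = √(2*(-17)*(-1 + (-17)³*(6 - 17)) - 89) = √(2*(-17)*(-1 - 4913*(-11)) - 89) = √(2*(-17)*(-1 + 54043) - 89) = √(2*(-17)*54042 - 89) = √(-1837428 - 89) = √(-1837517) = I*√1837517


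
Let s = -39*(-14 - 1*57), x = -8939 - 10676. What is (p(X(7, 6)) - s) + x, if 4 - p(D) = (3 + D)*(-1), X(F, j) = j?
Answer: -22371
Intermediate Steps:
x = -19615
p(D) = 7 + D (p(D) = 4 - (3 + D)*(-1) = 4 - (-3 - D) = 4 + (3 + D) = 7 + D)
s = 2769 (s = -39*(-14 - 57) = -39*(-71) = 2769)
(p(X(7, 6)) - s) + x = ((7 + 6) - 1*2769) - 19615 = (13 - 2769) - 19615 = -2756 - 19615 = -22371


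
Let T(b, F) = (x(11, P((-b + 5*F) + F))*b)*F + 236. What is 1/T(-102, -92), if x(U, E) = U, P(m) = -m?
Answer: 1/103460 ≈ 9.6656e-6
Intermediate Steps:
T(b, F) = 236 + 11*F*b (T(b, F) = (11*b)*F + 236 = 11*F*b + 236 = 236 + 11*F*b)
1/T(-102, -92) = 1/(236 + 11*(-92)*(-102)) = 1/(236 + 103224) = 1/103460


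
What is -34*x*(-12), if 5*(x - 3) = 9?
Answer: 9792/5 ≈ 1958.4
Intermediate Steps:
x = 24/5 (x = 3 + (1/5)*9 = 3 + 9/5 = 24/5 ≈ 4.8000)
-34*x*(-12) = -34*24/5*(-12) = -816/5*(-12) = 9792/5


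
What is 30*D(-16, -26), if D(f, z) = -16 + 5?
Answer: -330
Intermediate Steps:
D(f, z) = -11
30*D(-16, -26) = 30*(-11) = -330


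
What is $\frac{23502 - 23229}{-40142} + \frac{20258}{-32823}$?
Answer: $- \frac{117451045}{188225838} \approx -0.62399$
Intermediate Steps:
$\frac{23502 - 23229}{-40142} + \frac{20258}{-32823} = \left(23502 - 23229\right) \left(- \frac{1}{40142}\right) + 20258 \left(- \frac{1}{32823}\right) = 273 \left(- \frac{1}{40142}\right) - \frac{2894}{4689} = - \frac{273}{40142} - \frac{2894}{4689} = - \frac{117451045}{188225838}$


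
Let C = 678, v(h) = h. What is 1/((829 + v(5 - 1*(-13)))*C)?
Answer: 1/574266 ≈ 1.7414e-6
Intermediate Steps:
1/((829 + v(5 - 1*(-13)))*C) = 1/((829 + (5 - 1*(-13)))*678) = (1/678)/(829 + (5 + 13)) = (1/678)/(829 + 18) = (1/678)/847 = (1/847)*(1/678) = 1/574266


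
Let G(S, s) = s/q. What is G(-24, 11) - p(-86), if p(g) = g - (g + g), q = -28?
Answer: -2419/28 ≈ -86.393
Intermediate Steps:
G(S, s) = -s/28 (G(S, s) = s/(-28) = s*(-1/28) = -s/28)
p(g) = -g (p(g) = g - 2*g = -g)
G(-24, 11) - p(-86) = -1/28*11 - (-1)*(-86) = -11/28 - 1*86 = -11/28 - 86 = -2419/28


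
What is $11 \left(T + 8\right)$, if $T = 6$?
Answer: $154$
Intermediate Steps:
$11 \left(T + 8\right) = 11 \left(6 + 8\right) = 11 \cdot 14 = 154$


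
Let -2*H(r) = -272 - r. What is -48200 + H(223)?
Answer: -95905/2 ≈ -47953.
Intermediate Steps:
H(r) = 136 + r/2 (H(r) = -(-272 - r)/2 = 136 + r/2)
-48200 + H(223) = -48200 + (136 + (½)*223) = -48200 + (136 + 223/2) = -48200 + 495/2 = -95905/2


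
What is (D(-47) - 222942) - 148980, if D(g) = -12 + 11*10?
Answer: -371824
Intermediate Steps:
D(g) = 98 (D(g) = -12 + 110 = 98)
(D(-47) - 222942) - 148980 = (98 - 222942) - 148980 = -222844 - 148980 = -371824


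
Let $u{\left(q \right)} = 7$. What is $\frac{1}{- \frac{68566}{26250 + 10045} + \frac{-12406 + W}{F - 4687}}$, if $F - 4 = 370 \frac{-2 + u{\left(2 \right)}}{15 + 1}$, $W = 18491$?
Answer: $- \frac{21740705}{70035634} \approx -0.31042$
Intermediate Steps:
$F = \frac{957}{8}$ ($F = 4 + 370 \frac{-2 + 7}{15 + 1} = 4 + 370 \cdot \frac{5}{16} = 4 + \frac{925}{8} = \frac{957}{8} \approx 119.63$)
$\frac{1}{- \frac{68566}{26250 + 10045} + \frac{-12406 + W}{F - 4687}} = \frac{1}{- \frac{68566}{26250 + 10045} + \frac{-12406 + 18491}{\frac{957}{8} - 4687}} = \frac{1}{- \frac{68566}{36295} + \frac{6085}{- \frac{36539}{8}}} = \frac{1}{\left(-68566\right) \frac{1}{36295} + 6085 \left(- \frac{8}{36539}\right)} = \frac{1}{- \frac{68566}{36295} - \frac{48680}{36539}} = \frac{1}{- \frac{70035634}{21740705}} = - \frac{21740705}{70035634}$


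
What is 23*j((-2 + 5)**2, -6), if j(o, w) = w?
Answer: -138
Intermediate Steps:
23*j((-2 + 5)**2, -6) = 23*(-6) = -138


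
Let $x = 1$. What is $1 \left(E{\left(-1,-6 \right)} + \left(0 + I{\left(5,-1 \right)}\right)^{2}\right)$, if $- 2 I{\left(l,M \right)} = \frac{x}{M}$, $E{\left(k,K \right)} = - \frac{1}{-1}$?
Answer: $\frac{5}{4} \approx 1.25$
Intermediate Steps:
$E{\left(k,K \right)} = 1$ ($E{\left(k,K \right)} = \left(-1\right) \left(-1\right) = 1$)
$I{\left(l,M \right)} = - \frac{1}{2 M}$ ($I{\left(l,M \right)} = - \frac{1 \frac{1}{M}}{2} = - \frac{1}{2 M}$)
$1 \left(E{\left(-1,-6 \right)} + \left(0 + I{\left(5,-1 \right)}\right)^{2}\right) = 1 \left(1 + \left(0 - \frac{1}{2 \left(-1\right)}\right)^{2}\right) = 1 \left(1 + \left(0 - - \frac{1}{2}\right)^{2}\right) = 1 \left(1 + \left(0 + \frac{1}{2}\right)^{2}\right) = 1 \left(1 + \left(\frac{1}{2}\right)^{2}\right) = 1 \left(1 + \frac{1}{4}\right) = 1 \cdot \frac{5}{4} = \frac{5}{4}$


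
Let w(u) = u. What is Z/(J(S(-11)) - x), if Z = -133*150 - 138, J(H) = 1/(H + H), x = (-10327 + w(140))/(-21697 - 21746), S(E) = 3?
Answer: 1745365968/5893 ≈ 2.9618e+5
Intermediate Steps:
x = 10187/43443 (x = (-10327 + 140)/(-21697 - 21746) = -10187/(-43443) = -10187*(-1/43443) = 10187/43443 ≈ 0.23449)
J(H) = 1/(2*H)
Z = -20088 (Z = -19950 - 138 = -20088)
Z/(J(S(-11)) - x) = -20088/((½)/3 - 1*10187/43443) = -20088/((½)*(⅓) - 10187/43443) = -20088/(⅙ - 10187/43443) = -20088/(-5893/86886) = -20088*(-86886/5893) = 1745365968/5893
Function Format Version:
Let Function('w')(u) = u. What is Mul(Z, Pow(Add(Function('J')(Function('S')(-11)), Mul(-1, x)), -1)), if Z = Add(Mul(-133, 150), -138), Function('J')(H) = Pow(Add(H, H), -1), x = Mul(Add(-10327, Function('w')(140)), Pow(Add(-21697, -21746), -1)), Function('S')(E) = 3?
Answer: Rational(1745365968, 5893) ≈ 2.9618e+5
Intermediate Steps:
x = Rational(10187, 43443) (x = Mul(Add(-10327, 140), Pow(Add(-21697, -21746), -1)) = Mul(-10187, Pow(-43443, -1)) = Mul(-10187, Rational(-1, 43443)) = Rational(10187, 43443) ≈ 0.23449)
Function('J')(H) = Mul(Rational(1, 2), Pow(H, -1)) (Function('J')(H) = Pow(Mul(2, H), -1) = Mul(Rational(1, 2), Pow(H, -1)))
Z = -20088 (Z = Add(-19950, -138) = -20088)
Mul(Z, Pow(Add(Function('J')(Function('S')(-11)), Mul(-1, x)), -1)) = Mul(-20088, Pow(Add(Mul(Rational(1, 2), Pow(3, -1)), Mul(-1, Rational(10187, 43443))), -1)) = Mul(-20088, Pow(Add(Mul(Rational(1, 2), Rational(1, 3)), Rational(-10187, 43443)), -1)) = Mul(-20088, Pow(Add(Rational(1, 6), Rational(-10187, 43443)), -1)) = Mul(-20088, Pow(Rational(-5893, 86886), -1)) = Mul(-20088, Rational(-86886, 5893)) = Rational(1745365968, 5893)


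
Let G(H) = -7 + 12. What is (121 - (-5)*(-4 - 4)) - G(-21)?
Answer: 76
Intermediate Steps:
G(H) = 5
(121 - (-5)*(-4 - 4)) - G(-21) = (121 - (-5)*(-4 - 4)) - 1*5 = (121 - (-5)*(-8)) - 5 = (121 - 1*40) - 5 = (121 - 40) - 5 = 81 - 5 = 76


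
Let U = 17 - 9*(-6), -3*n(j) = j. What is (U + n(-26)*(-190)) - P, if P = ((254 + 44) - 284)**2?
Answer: -5315/3 ≈ -1771.7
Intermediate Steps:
n(j) = -j/3
U = 71 (U = 17 + 54 = 71)
P = 196 (P = (298 - 284)**2 = 14**2 = 196)
(U + n(-26)*(-190)) - P = (71 - 1/3*(-26)*(-190)) - 1*196 = (71 + (26/3)*(-190)) - 196 = (71 - 4940/3) - 196 = -4727/3 - 196 = -5315/3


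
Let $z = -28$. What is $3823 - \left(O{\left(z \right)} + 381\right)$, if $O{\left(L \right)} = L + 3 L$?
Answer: $3554$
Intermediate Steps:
$O{\left(L \right)} = 4 L$
$3823 - \left(O{\left(z \right)} + 381\right) = 3823 - \left(4 \left(-28\right) + 381\right) = 3823 - \left(-112 + 381\right) = 3823 - 269 = 3554$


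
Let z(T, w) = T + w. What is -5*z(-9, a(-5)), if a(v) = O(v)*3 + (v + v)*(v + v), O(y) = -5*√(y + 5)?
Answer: -455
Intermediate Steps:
O(y) = -5*√(5 + y)
a(v) = -15*√(5 + v) + 4*v² (a(v) = -5*√(5 + v)*3 + (v + v)*(v + v) = -15*√(5 + v) + (2*v)*(2*v) = -15*√(5 + v) + 4*v²)
-5*z(-9, a(-5)) = -5*(-9 + (-15*√(5 - 5) + 4*(-5)²)) = -5*(-9 + (-15*√0 + 4*25)) = -5*(-9 + (-15*0 + 100)) = -5*(-9 + (0 + 100)) = -5*(-9 + 100) = -5*91 = -455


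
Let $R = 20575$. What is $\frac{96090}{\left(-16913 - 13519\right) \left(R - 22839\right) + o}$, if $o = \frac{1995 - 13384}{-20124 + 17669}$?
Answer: $\frac{235900950}{169144719229} \approx 0.0013947$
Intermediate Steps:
$o = \frac{11389}{2455}$ ($o = - \frac{11389}{-2455} = \left(-11389\right) \left(- \frac{1}{2455}\right) = \frac{11389}{2455} \approx 4.6391$)
$\frac{96090}{\left(-16913 - 13519\right) \left(R - 22839\right) + o} = \frac{96090}{\left(-16913 - 13519\right) \left(20575 - 22839\right) + \frac{11389}{2455}} = \frac{96090}{\left(-30432\right) \left(-2264\right) + \frac{11389}{2455}} = \frac{96090}{68898048 + \frac{11389}{2455}} = \frac{96090}{\frac{169144719229}{2455}} = 96090 \cdot \frac{2455}{169144719229} = \frac{235900950}{169144719229}$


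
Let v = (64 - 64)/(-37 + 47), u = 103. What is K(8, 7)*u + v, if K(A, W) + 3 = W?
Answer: 412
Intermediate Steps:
K(A, W) = -3 + W
v = 0 (v = 0/10 = 0*(1/10) = 0)
K(8, 7)*u + v = (-3 + 7)*103 + 0 = 4*103 + 0 = 412 + 0 = 412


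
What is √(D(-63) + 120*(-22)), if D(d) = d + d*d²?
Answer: 5*I*√10110 ≈ 502.74*I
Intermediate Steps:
D(d) = d + d³
√(D(-63) + 120*(-22)) = √((-63 + (-63)³) + 120*(-22)) = √((-63 - 250047) - 2640) = √(-250110 - 2640) = √(-252750) = 5*I*√10110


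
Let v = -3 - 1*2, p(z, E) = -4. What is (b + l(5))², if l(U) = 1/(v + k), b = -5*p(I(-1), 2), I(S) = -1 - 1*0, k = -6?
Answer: 47961/121 ≈ 396.37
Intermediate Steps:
I(S) = -1 (I(S) = -1 + 0 = -1)
v = -5 (v = -3 - 2 = -5)
b = 20 (b = -5*(-4) = 20)
l(U) = -1/11 (l(U) = 1/(-5 - 6) = 1/(-11) = -1/11)
(b + l(5))² = (20 - 1/11)² = (219/11)² = 47961/121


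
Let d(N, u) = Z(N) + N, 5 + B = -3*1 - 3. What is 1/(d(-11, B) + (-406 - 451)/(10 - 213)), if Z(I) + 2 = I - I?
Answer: -203/1782 ≈ -0.11392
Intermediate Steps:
B = -11 (B = -5 + (-3*1 - 3) = -5 + (-3 - 3) = -5 - 6 = -11)
Z(I) = -2 (Z(I) = -2 + (I - I) = -2 + 0 = -2)
d(N, u) = -2 + N
1/(d(-11, B) + (-406 - 451)/(10 - 213)) = 1/((-2 - 11) + (-406 - 451)/(10 - 213)) = 1/(-13 - 857/(-203)) = 1/(-13 - 857*(-1/203)) = 1/(-13 + 857/203) = 1/(-1782/203) = -203/1782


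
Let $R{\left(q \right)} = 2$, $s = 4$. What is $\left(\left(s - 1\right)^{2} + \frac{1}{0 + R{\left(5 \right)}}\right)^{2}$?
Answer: $\frac{361}{4} \approx 90.25$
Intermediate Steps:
$\left(\left(s - 1\right)^{2} + \frac{1}{0 + R{\left(5 \right)}}\right)^{2} = \left(\left(4 - 1\right)^{2} + \frac{1}{0 + 2}\right)^{2} = \left(3^{2} + \frac{1}{2}\right)^{2} = \left(9 + \frac{1}{2}\right)^{2} = \left(\frac{19}{2}\right)^{2} = \frac{361}{4}$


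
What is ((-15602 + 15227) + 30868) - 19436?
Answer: 11057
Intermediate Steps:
((-15602 + 15227) + 30868) - 19436 = (-375 + 30868) - 19436 = 30493 - 19436 = 11057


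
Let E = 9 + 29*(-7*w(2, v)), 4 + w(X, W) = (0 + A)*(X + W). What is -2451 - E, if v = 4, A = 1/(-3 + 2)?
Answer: -4490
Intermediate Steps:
A = -1 (A = 1/(-1) = -1)
w(X, W) = -4 - W - X (w(X, W) = -4 + (0 - 1)*(X + W) = -4 - (W + X) = -4 + (-W - X) = -4 - W - X)
E = 2039 (E = 9 + 29*(-7*(-4 - 1*4 - 1*2)) = 9 + 29*(-7*(-4 - 4 - 2)) = 9 + 29*(-7*(-10)) = 9 + 29*70 = 9 + 2030 = 2039)
-2451 - E = -2451 - 1*2039 = -2451 - 2039 = -4490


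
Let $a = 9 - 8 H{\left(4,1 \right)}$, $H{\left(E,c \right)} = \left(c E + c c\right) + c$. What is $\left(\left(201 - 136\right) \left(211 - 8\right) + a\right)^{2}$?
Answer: $173080336$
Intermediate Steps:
$H{\left(E,c \right)} = c + c^{2} + E c$ ($H{\left(E,c \right)} = \left(E c + c^{2}\right) + c = \left(c^{2} + E c\right) + c = c + c^{2} + E c$)
$a = -39$ ($a = 9 - 8 \cdot 1 \left(1 + 4 + 1\right) = 9 - 8 \cdot 1 \cdot 6 = 9 - 48 = -39$)
$\left(\left(201 - 136\right) \left(211 - 8\right) + a\right)^{2} = \left(\left(201 - 136\right) \left(211 - 8\right) - 39\right)^{2} = \left(65 \cdot 203 - 39\right)^{2} = \left(13195 - 39\right)^{2} = 13156^{2} = 173080336$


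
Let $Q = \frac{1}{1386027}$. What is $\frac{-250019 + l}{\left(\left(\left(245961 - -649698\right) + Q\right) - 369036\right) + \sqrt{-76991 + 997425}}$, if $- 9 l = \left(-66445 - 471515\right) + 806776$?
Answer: $- \frac{141578277697745192016971}{266386118294718317803649} + \frac{537683609327929947 \sqrt{920434}}{532772236589436635607298} \approx -0.53051$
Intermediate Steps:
$l = - \frac{268816}{9}$ ($l = - \frac{\left(-66445 - 471515\right) + 806776}{9} = - \frac{-537960 + 806776}{9} = \left(- \frac{1}{9}\right) 268816 = - \frac{268816}{9} \approx -29868.0$)
$Q = \frac{1}{1386027} \approx 7.2149 \cdot 10^{-7}$
$\frac{-250019 + l}{\left(\left(\left(245961 - -649698\right) + Q\right) - 369036\right) + \sqrt{-76991 + 997425}} = \frac{-250019 - \frac{268816}{9}}{\left(\left(\left(245961 - -649698\right) + \frac{1}{1386027}\right) - 369036\right) + \sqrt{-76991 + 997425}} = - \frac{2518987}{9 \left(\left(\left(\left(245961 + 649698\right) + \frac{1}{1386027}\right) - 369036\right) + \sqrt{920434}\right)} = - \frac{2518987}{9 \left(\left(\left(895659 + \frac{1}{1386027}\right) - 369036\right) + \sqrt{920434}\right)} = - \frac{2518987}{9 \left(\left(\frac{1241407556794}{1386027} - 369036\right) + \sqrt{920434}\right)} = - \frac{2518987}{9 \left(\frac{729913696822}{1386027} + \sqrt{920434}\right)}$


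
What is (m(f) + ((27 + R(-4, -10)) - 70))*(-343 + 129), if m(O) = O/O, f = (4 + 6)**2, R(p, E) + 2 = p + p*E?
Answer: 1712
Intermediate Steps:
R(p, E) = -2 + p + E*p (R(p, E) = -2 + (p + p*E) = -2 + (p + E*p) = -2 + p + E*p)
f = 100 (f = 10**2 = 100)
m(O) = 1
(m(f) + ((27 + R(-4, -10)) - 70))*(-343 + 129) = (1 + ((27 + (-2 - 4 - 10*(-4))) - 70))*(-343 + 129) = (1 + ((27 + (-2 - 4 + 40)) - 70))*(-214) = (1 + ((27 + 34) - 70))*(-214) = (1 + (61 - 70))*(-214) = (1 - 9)*(-214) = -8*(-214) = 1712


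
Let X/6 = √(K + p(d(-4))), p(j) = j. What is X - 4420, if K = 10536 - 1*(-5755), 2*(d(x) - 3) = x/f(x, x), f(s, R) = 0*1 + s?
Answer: -4420 + 9*√7242 ≈ -3654.1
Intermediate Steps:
f(s, R) = s (f(s, R) = 0 + s = s)
d(x) = 7/2 (d(x) = 3 + (x/x)/2 = 3 + (½)*1 = 3 + ½ = 7/2)
K = 16291 (K = 10536 + 5755 = 16291)
X = 9*√7242 (X = 6*√(16291 + 7/2) = 6*√(32589/2) = 6*(3*√7242/2) = 9*√7242 ≈ 765.90)
X - 4420 = 9*√7242 - 4420 = -4420 + 9*√7242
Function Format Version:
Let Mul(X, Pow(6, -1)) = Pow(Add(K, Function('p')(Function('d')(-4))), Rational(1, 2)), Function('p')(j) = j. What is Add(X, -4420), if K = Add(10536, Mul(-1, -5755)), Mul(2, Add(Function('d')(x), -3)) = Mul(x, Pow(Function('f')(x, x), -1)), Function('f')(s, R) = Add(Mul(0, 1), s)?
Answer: Add(-4420, Mul(9, Pow(7242, Rational(1, 2)))) ≈ -3654.1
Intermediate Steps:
Function('f')(s, R) = s (Function('f')(s, R) = Add(0, s) = s)
Function('d')(x) = Rational(7, 2) (Function('d')(x) = Add(3, Mul(Rational(1, 2), Mul(x, Pow(x, -1)))) = Add(3, Mul(Rational(1, 2), 1)) = Add(3, Rational(1, 2)) = Rational(7, 2))
K = 16291 (K = Add(10536, 5755) = 16291)
X = Mul(9, Pow(7242, Rational(1, 2))) (X = Mul(6, Pow(Add(16291, Rational(7, 2)), Rational(1, 2))) = Mul(6, Pow(Rational(32589, 2), Rational(1, 2))) = Mul(6, Mul(Rational(3, 2), Pow(7242, Rational(1, 2)))) = Mul(9, Pow(7242, Rational(1, 2))) ≈ 765.90)
Add(X, -4420) = Add(Mul(9, Pow(7242, Rational(1, 2))), -4420) = Add(-4420, Mul(9, Pow(7242, Rational(1, 2))))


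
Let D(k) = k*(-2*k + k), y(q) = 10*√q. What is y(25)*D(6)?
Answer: -1800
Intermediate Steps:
D(k) = -k² (D(k) = k*(-k) = -k²)
y(25)*D(6) = (10*√25)*(-1*6²) = (10*5)*(-1*36) = 50*(-36) = -1800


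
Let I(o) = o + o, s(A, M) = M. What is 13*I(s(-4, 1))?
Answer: 26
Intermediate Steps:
I(o) = 2*o
13*I(s(-4, 1)) = 13*(2*1) = 13*2 = 26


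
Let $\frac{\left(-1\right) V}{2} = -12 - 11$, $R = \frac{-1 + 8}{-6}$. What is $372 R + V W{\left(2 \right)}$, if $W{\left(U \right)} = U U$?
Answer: $-250$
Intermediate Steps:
$W{\left(U \right)} = U^{2}$
$R = - \frac{7}{6}$ ($R = \left(- \frac{1}{6}\right) 7 = - \frac{7}{6} \approx -1.1667$)
$V = 46$ ($V = - 2 \left(-12 - 11\right) = \left(-2\right) \left(-23\right) = 46$)
$372 R + V W{\left(2 \right)} = 372 \left(- \frac{7}{6}\right) + 46 \cdot 2^{2} = -434 + 46 \cdot 4 = -434 + 184 = -250$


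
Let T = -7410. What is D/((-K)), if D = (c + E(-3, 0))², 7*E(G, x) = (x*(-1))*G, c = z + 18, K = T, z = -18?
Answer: 0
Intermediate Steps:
K = -7410
c = 0 (c = -18 + 18 = 0)
E(G, x) = -G*x/7 (E(G, x) = ((x*(-1))*G)/7 = ((-x)*G)/7 = (-G*x)/7 = -G*x/7)
D = 0 (D = (0 - ⅐*(-3)*0)² = (0 + 0)² = 0² = 0)
D/((-K)) = 0/((-1*(-7410))) = 0/7410 = 0*(1/7410) = 0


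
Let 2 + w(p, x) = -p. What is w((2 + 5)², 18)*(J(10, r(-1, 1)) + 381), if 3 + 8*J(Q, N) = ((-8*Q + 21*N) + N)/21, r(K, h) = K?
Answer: -1085331/56 ≈ -19381.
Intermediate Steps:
w(p, x) = -2 - p
J(Q, N) = -3/8 - Q/21 + 11*N/84 (J(Q, N) = -3/8 + (((-8*Q + 21*N) + N)/21)/8 = -3/8 + ((-8*Q + 22*N)*(1/21))/8 = -3/8 + (-8*Q/21 + 22*N/21)/8 = -3/8 + (-Q/21 + 11*N/84) = -3/8 - Q/21 + 11*N/84)
w((2 + 5)², 18)*(J(10, r(-1, 1)) + 381) = (-2 - (2 + 5)²)*((-3/8 - 1/21*10 + (11/84)*(-1)) + 381) = (-2 - 1*7²)*((-3/8 - 10/21 - 11/84) + 381) = (-2 - 1*49)*(-55/56 + 381) = (-2 - 49)*(21281/56) = -51*21281/56 = -1085331/56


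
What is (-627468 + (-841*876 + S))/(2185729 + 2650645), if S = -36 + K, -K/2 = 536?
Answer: -682646/2418187 ≈ -0.28230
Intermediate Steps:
K = -1072 (K = -2*536 = -1072)
S = -1108 (S = -36 - 1072 = -1108)
(-627468 + (-841*876 + S))/(2185729 + 2650645) = (-627468 + (-841*876 - 1108))/(2185729 + 2650645) = (-627468 + (-736716 - 1108))/4836374 = (-627468 - 737824)*(1/4836374) = -1365292*1/4836374 = -682646/2418187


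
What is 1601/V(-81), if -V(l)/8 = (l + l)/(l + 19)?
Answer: -49631/648 ≈ -76.591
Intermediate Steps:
V(l) = -16*l/(19 + l) (V(l) = -8*(l + l)/(l + 19) = -8*2*l/(19 + l) = -16*l/(19 + l))
1601/V(-81) = 1601/((-16*(-81)/(19 - 81))) = 1601/((-16*(-81)/(-62))) = 1601/((-16*(-81)*(-1/62))) = 1601/(-648/31) = 1601*(-31/648) = -49631/648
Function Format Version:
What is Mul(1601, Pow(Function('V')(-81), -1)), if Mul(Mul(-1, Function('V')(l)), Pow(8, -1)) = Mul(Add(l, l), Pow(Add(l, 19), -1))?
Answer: Rational(-49631, 648) ≈ -76.591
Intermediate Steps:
Function('V')(l) = Mul(-16, l, Pow(Add(19, l), -1)) (Function('V')(l) = Mul(-8, Mul(Add(l, l), Pow(Add(l, 19), -1))) = Mul(-8, Mul(Mul(2, l), Pow(Add(19, l), -1))) = Mul(-8, Mul(2, l, Pow(Add(19, l), -1))) = Mul(-16, l, Pow(Add(19, l), -1)))
Mul(1601, Pow(Function('V')(-81), -1)) = Mul(1601, Pow(Mul(-16, -81, Pow(Add(19, -81), -1)), -1)) = Mul(1601, Pow(Mul(-16, -81, Pow(-62, -1)), -1)) = Mul(1601, Pow(Mul(-16, -81, Rational(-1, 62)), -1)) = Mul(1601, Pow(Rational(-648, 31), -1)) = Mul(1601, Rational(-31, 648)) = Rational(-49631, 648)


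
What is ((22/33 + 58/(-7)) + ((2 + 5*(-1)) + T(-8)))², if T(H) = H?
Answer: 152881/441 ≈ 346.67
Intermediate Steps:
((22/33 + 58/(-7)) + ((2 + 5*(-1)) + T(-8)))² = ((22/33 + 58/(-7)) + ((2 + 5*(-1)) - 8))² = ((22*(1/33) + 58*(-⅐)) + ((2 - 5) - 8))² = ((⅔ - 58/7) + (-3 - 8))² = (-160/21 - 11)² = (-391/21)² = 152881/441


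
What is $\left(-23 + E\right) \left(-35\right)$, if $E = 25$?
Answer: $-70$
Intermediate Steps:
$\left(-23 + E\right) \left(-35\right) = \left(-23 + 25\right) \left(-35\right) = 2 \left(-35\right) = -70$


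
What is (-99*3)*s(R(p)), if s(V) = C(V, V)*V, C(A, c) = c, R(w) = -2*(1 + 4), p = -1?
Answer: -29700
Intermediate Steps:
R(w) = -10 (R(w) = -2*5 = -10)
s(V) = V**2 (s(V) = V*V = V**2)
(-99*3)*s(R(p)) = -99*3*(-10)**2 = -297*100 = -29700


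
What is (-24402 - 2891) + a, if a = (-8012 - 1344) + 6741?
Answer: -29908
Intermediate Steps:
a = -2615 (a = -9356 + 6741 = -2615)
(-24402 - 2891) + a = (-24402 - 2891) - 2615 = -27293 - 2615 = -29908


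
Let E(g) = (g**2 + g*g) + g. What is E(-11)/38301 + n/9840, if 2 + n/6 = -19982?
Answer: -31876181/2617235 ≈ -12.179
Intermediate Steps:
n = -119904 (n = -12 + 6*(-19982) = -12 - 119892 = -119904)
E(g) = g + 2*g**2 (E(g) = (g**2 + g**2) + g = 2*g**2 + g = g + 2*g**2)
E(-11)/38301 + n/9840 = -11*(1 + 2*(-11))/38301 - 119904/9840 = -11*(1 - 22)*(1/38301) - 119904*1/9840 = -11*(-21)*(1/38301) - 2498/205 = 231*(1/38301) - 2498/205 = 77/12767 - 2498/205 = -31876181/2617235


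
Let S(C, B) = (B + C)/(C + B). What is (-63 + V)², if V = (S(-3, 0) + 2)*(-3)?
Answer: 5184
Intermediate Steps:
S(C, B) = 1 (S(C, B) = (B + C)/(B + C) = 1)
V = -9 (V = (1 + 2)*(-3) = 3*(-3) = -9)
(-63 + V)² = (-63 - 9)² = (-72)² = 5184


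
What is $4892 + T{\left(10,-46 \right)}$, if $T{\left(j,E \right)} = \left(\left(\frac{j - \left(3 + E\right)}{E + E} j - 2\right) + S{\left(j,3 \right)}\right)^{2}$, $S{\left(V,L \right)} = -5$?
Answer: $\frac{10696041}{2116} \approx 5054.8$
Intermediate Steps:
$T{\left(j,E \right)} = \left(-7 + \frac{j \left(-3 + j - E\right)}{2 E}\right)^{2}$ ($T{\left(j,E \right)} = \left(\left(\frac{j - \left(3 + E\right)}{E + E} j - 2\right) - 5\right)^{2} = \left(\left(\frac{-3 + j - E}{2 E} j - 2\right) - 5\right)^{2} = \left(\left(\frac{j \left(-3 + j - E\right)}{2 E} - 2\right) - 5\right)^{2} = \left(\left(-2 + \frac{j \left(-3 + j - E\right)}{2 E}\right) - 5\right)^{2} = \left(-7 + \frac{j \left(-3 + j - E\right)}{2 E}\right)^{2}$)
$4892 + T{\left(10,-46 \right)} = 4892 + \frac{\left(- 10^{2} + 3 \cdot 10 + 14 \left(-46\right) - 460\right)^{2}}{4 \cdot 2116} = 4892 + \frac{1}{4} \cdot \frac{1}{2116} \left(\left(-1\right) 100 + 30 - 644 - 460\right)^{2} = 4892 + \frac{1}{4} \cdot \frac{1}{2116} \left(-100 + 30 - 644 - 460\right)^{2} = 4892 + \frac{1}{4} \cdot \frac{1}{2116} \left(-1174\right)^{2} = 4892 + \frac{1}{4} \cdot \frac{1}{2116} \cdot 1378276 = 4892 + \frac{344569}{2116} = \frac{10696041}{2116}$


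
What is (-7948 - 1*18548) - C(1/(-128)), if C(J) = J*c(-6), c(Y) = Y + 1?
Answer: -3391493/128 ≈ -26496.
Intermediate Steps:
c(Y) = 1 + Y
C(J) = -5*J (C(J) = J*(1 - 6) = J*(-5) = -5*J)
(-7948 - 1*18548) - C(1/(-128)) = (-7948 - 1*18548) - (-5)/(-128) = (-7948 - 18548) - (-5)*(-1)/128 = -26496 - 1*5/128 = -26496 - 5/128 = -3391493/128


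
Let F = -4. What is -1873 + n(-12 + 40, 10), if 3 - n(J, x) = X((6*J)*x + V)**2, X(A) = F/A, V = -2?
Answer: -1316332274/703921 ≈ -1870.0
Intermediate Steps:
X(A) = -4/A
n(J, x) = 3 - 16/(-2 + 6*J*x)**2 (n(J, x) = 3 - (-4/((6*J)*x - 2))**2 = 3 - (-4/(6*J*x - 2))**2 = 3 - (-4/(-2 + 6*J*x))**2 = 3 - 16/(-2 + 6*J*x)**2)
-1873 + n(-12 + 40, 10) = -1873 + (3 - 4/(-1 + 3*(-12 + 40)*10)**2) = -1873 + (3 - 4/(-1 + 3*28*10)**2) = -1873 + (3 - 4/(-1 + 840)**2) = -1873 + (3 - 4/839**2) = -1873 + (3 - 4*1/703921) = -1873 + (3 - 4/703921) = -1873 + 2111759/703921 = -1316332274/703921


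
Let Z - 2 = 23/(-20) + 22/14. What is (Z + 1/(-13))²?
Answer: 18207289/3312400 ≈ 5.4967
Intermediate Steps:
Z = 339/140 (Z = 2 + (23/(-20) + 22/14) = 2 + (23*(-1/20) + 22*(1/14)) = 2 + (-23/20 + 11/7) = 2 + 59/140 = 339/140 ≈ 2.4214)
(Z + 1/(-13))² = (339/140 + 1/(-13))² = (339/140 - 1/13)² = (4267/1820)² = 18207289/3312400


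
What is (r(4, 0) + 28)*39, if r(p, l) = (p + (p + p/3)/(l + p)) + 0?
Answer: 1300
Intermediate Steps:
r(p, l) = p + 4*p/(3*(l + p)) (r(p, l) = (p + (p + p*(1/3))/(l + p)) + 0 = (p + (p + p/3)/(l + p)) + 0 = (p + (4*p/3)/(l + p)) + 0 = (p + 4*p/(3*(l + p))) + 0 = p + 4*p/(3*(l + p)))
(r(4, 0) + 28)*39 = ((1/3)*4*(4 + 3*0 + 3*4)/(0 + 4) + 28)*39 = ((1/3)*4*(4 + 0 + 12)/4 + 28)*39 = ((1/3)*4*(1/4)*16 + 28)*39 = (16/3 + 28)*39 = (100/3)*39 = 1300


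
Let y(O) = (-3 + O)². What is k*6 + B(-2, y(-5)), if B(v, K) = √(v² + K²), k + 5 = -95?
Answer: -600 + 10*√41 ≈ -535.97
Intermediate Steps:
k = -100 (k = -5 - 95 = -100)
B(v, K) = √(K² + v²)
k*6 + B(-2, y(-5)) = -100*6 + √(((-3 - 5)²)² + (-2)²) = -600 + √(((-8)²)² + 4) = -600 + √(64² + 4) = -600 + √(4096 + 4) = -600 + √4100 = -600 + 10*√41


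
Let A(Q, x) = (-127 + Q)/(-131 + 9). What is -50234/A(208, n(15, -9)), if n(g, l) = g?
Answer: 6128548/81 ≈ 75661.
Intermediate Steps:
A(Q, x) = 127/122 - Q/122 (A(Q, x) = (-127 + Q)/(-122) = (-127 + Q)*(-1/122) = 127/122 - Q/122)
-50234/A(208, n(15, -9)) = -50234/(127/122 - 1/122*208) = -50234/(127/122 - 104/61) = -50234/(-81/122) = -50234*(-122/81) = 6128548/81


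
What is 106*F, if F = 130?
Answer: 13780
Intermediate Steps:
106*F = 106*130 = 13780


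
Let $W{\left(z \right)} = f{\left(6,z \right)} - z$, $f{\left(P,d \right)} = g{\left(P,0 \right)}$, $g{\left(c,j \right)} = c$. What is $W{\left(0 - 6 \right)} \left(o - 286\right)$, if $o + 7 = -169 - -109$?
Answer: $-4236$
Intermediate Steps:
$o = -67$ ($o = -7 - 60 = -67$)
$f{\left(P,d \right)} = P$
$W{\left(z \right)} = 6 - z$
$W{\left(0 - 6 \right)} \left(o - 286\right) = \left(6 - \left(0 - 6\right)\right) \left(-67 - 286\right) = \left(6 - -6\right) \left(-353\right) = \left(6 + 6\right) \left(-353\right) = 12 \left(-353\right) = -4236$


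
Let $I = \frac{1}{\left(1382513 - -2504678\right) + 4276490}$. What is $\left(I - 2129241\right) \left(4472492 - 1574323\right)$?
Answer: $- \frac{50377261203241804280}{8163681} \approx -6.1709 \cdot 10^{12}$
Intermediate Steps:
$I = \frac{1}{8163681}$ ($I = \frac{1}{\left(1382513 + 2504678\right) + 4276490} = \frac{1}{3887191 + 4276490} = \frac{1}{8163681} \approx 1.2249 \cdot 10^{-7}$)
$\left(I - 2129241\right) \left(4472492 - 1574323\right) = \left(\frac{1}{8163681} - 2129241\right) \left(4472492 - 1574323\right) = \left(- \frac{17382444296120}{8163681}\right) 2898169 = - \frac{50377261203241804280}{8163681}$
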